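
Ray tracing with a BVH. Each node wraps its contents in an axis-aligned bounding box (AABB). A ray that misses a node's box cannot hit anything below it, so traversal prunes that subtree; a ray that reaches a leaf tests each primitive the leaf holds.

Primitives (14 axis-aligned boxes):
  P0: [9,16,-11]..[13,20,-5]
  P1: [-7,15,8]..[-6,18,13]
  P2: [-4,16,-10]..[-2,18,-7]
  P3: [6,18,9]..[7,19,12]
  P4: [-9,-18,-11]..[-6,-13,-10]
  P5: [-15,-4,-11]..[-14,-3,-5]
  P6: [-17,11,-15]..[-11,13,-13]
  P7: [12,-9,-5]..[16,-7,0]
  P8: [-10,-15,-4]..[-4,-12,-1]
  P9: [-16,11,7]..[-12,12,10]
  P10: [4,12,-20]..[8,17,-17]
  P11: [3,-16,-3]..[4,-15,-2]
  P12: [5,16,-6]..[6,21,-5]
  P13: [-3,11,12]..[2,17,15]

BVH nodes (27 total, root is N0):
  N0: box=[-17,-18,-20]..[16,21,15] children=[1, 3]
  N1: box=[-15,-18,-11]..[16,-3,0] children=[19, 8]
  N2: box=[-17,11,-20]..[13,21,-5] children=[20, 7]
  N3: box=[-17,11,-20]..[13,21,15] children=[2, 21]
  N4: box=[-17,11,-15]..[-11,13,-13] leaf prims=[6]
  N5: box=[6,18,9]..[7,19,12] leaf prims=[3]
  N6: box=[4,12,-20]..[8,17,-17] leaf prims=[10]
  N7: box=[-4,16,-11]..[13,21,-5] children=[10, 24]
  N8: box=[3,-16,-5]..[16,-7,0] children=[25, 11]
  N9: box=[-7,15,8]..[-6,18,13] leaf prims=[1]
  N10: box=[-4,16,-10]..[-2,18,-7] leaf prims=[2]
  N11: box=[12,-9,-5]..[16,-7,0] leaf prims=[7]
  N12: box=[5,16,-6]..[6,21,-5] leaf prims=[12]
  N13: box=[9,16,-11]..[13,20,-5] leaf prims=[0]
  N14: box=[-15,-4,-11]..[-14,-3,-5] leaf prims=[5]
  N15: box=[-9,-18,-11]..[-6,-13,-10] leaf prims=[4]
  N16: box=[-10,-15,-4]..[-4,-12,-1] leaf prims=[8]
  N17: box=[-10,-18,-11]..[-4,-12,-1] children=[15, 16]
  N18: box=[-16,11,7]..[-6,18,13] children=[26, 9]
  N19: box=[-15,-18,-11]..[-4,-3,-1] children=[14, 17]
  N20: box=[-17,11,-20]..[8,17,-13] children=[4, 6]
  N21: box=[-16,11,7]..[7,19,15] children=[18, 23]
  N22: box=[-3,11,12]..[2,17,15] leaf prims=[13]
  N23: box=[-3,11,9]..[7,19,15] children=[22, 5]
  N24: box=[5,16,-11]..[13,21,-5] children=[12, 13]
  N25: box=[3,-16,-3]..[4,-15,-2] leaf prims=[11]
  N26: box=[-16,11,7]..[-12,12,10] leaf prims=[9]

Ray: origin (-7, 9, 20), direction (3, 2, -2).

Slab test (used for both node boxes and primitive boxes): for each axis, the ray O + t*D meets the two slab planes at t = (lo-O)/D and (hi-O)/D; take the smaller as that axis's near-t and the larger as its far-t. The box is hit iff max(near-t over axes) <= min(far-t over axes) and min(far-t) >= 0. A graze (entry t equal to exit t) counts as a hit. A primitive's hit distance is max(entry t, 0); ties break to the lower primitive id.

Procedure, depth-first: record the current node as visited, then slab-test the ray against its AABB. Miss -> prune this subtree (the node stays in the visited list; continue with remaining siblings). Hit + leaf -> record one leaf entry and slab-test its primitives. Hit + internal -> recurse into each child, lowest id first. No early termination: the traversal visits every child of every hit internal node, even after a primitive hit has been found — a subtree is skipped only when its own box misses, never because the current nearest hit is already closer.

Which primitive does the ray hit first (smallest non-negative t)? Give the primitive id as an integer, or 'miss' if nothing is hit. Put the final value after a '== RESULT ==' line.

Traverse from the root:
N0 x:[-10/3,23/3] y:[-27/2,6] z:[5/2,20] -> hit [5/2,6], descend [1, 3]
  N1 x:[-8/3,23/3] y:[-27/2,-6] z:[10,31/2] -> miss, prune
  N3 x:[-10/3,20/3] y:[1,6] z:[5/2,20] -> hit [5/2,6], descend [2, 21]
    N2 x:[-10/3,20/3] y:[1,6] z:[25/2,20] -> miss, prune
    N21 x:[-3,14/3] y:[1,5] z:[5/2,13/2] -> hit [5/2,14/3], descend [18, 23]
      N18 x:[-3,1/3] y:[1,9/2] z:[7/2,13/2] -> miss, prune
      N23 x:[4/3,14/3] y:[1,5] z:[5/2,11/2] -> hit [5/2,14/3], descend [5, 22]
        N5 x:[13/3,14/3] y:[9/2,5] z:[4,11/2] -> hit [9/2,14/3] leaf, test {P3@t=9/2}
        N22 x:[4/3,3] y:[1,4] z:[5/2,4] -> hit [5/2,3] leaf, test {P13@t=5/2}

order=[0, 1, 3, 2, 21, 18, 23, 5, 22]  |boxes|=9  |leaves|=2  hit=P13

== RESULT ==
13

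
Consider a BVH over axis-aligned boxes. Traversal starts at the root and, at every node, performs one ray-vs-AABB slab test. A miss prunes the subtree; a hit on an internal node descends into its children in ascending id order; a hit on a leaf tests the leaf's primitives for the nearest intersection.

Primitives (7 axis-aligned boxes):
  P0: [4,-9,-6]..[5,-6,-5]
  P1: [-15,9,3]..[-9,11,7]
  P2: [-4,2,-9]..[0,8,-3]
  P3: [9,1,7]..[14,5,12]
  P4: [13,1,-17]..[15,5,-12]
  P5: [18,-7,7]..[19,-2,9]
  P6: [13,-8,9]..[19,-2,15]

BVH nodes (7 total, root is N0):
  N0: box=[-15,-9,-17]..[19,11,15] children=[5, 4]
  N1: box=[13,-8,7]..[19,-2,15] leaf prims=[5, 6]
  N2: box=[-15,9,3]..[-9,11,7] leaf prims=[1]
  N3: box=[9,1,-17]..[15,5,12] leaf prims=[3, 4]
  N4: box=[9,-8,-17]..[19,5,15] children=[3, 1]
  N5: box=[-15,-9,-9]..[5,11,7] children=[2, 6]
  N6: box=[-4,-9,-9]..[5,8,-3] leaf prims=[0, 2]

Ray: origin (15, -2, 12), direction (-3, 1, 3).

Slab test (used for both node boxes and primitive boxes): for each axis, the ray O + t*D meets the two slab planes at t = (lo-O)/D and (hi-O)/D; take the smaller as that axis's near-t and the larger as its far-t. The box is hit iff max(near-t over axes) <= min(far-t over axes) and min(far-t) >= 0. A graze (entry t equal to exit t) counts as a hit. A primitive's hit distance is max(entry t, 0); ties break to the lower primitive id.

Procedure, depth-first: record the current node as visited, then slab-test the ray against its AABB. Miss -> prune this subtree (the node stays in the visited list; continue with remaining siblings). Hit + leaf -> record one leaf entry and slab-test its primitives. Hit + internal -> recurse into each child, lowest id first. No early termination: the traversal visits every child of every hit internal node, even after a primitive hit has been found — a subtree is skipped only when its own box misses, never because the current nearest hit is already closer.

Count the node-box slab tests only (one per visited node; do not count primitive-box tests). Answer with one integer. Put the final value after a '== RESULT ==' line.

Walk:
N0 x:[-4/3,10] y:[-7,13] z:[-29/3,1] -> hit [-4/3,1], descend [4, 5]
  N4 x:[-4/3,2] y:[-6,7] z:[-29/3,1] -> hit [-4/3,1], descend [1, 3]
    N1 x:[-4/3,2/3] y:[-6,0] z:[-5/3,1] -> hit [-4/3,0] leaf, test {P5(miss), P6@t=0}
    N3 x:[0,2] y:[3,7] z:[-29/3,0] -> miss, prune
  N5 x:[10/3,10] y:[-7,13] z:[-7,-5/3] -> miss, prune

Summary -> nodes [0, 4, 1, 3, 5]; box-tests=5; leaf-entries=1; first=P6

== RESULT ==
5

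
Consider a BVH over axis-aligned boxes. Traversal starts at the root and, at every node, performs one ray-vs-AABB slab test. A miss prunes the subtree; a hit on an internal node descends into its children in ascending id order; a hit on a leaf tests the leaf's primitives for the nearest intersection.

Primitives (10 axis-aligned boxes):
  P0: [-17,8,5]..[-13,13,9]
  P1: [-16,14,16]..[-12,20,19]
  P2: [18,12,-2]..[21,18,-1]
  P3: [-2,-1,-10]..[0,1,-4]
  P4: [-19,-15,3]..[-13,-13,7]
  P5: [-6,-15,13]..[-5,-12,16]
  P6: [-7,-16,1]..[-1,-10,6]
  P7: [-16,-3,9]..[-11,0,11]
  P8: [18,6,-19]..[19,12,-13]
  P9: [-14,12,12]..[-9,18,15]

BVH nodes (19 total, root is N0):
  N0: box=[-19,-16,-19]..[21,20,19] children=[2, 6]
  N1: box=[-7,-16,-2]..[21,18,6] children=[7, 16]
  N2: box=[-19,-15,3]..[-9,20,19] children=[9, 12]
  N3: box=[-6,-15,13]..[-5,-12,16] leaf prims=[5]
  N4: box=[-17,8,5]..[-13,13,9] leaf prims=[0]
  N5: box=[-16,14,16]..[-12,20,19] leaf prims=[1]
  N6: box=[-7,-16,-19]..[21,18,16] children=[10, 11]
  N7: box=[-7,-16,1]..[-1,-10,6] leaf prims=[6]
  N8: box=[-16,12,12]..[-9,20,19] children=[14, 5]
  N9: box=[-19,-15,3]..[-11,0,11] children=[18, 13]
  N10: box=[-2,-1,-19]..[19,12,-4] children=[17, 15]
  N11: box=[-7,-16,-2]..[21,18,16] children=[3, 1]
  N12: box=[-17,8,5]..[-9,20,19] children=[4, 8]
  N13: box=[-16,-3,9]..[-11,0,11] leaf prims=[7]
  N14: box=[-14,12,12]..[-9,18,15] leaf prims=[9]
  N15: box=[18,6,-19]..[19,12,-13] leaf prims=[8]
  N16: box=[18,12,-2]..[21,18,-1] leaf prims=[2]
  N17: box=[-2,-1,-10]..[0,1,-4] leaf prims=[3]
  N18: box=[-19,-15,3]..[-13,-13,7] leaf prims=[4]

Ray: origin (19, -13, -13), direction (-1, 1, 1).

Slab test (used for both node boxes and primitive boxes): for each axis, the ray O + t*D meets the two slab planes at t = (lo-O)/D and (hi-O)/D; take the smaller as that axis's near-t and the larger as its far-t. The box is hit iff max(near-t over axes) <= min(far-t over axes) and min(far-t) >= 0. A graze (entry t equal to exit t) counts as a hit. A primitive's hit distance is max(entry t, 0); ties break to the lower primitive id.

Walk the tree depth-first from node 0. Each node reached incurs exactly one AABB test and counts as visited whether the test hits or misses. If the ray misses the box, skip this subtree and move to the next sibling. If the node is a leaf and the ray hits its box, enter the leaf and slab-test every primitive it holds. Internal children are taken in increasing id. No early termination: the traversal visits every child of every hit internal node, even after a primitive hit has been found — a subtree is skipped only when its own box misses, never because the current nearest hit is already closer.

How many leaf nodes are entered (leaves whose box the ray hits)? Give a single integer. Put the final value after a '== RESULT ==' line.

Trace the traversal:
N0 x:[-2,38] y:[-3,33] z:[-6,32] -> hit [-2,32], descend [2, 6]
  N2 x:[28,38] y:[-2,33] z:[16,32] -> hit [28,32], descend [9, 12]
    N9 x:[30,38] y:[-2,13] z:[16,24] -> miss, prune
    N12 x:[28,36] y:[21,33] z:[18,32] -> hit [28,32], descend [4, 8]
      N4 x:[32,36] y:[21,26] z:[18,22] -> miss, prune
      N8 x:[28,35] y:[25,33] z:[25,32] -> hit [28,32], descend [5, 14]
        N5 x:[31,35] y:[27,33] z:[29,32] -> hit [31,32] leaf, test {P1@t=31}
        N14 x:[28,33] y:[25,31] z:[25,28] -> hit [28,28] leaf, test {P9@t=28}
  N6 x:[-2,26] y:[-3,31] z:[-6,29] -> hit [-2,26], descend [10, 11]
    N10 x:[0,21] y:[12,25] z:[-6,9] -> miss, prune
    N11 x:[-2,26] y:[-3,31] z:[11,29] -> hit [11,26], descend [1, 3]
      N1 x:[-2,26] y:[-3,31] z:[11,19] -> hit [11,19], descend [7, 16]
        N7 x:[20,26] y:[-3,3] z:[14,19] -> miss, prune
        N16 x:[-2,1] y:[25,31] z:[11,12] -> miss, prune
      N3 x:[24,25] y:[-2,1] z:[26,29] -> miss, prune

Visited [0, 2, 9, 12, 4, 8, 5, 14, 6, 10, 11, 1, 7, 16, 3]. Tests: 15 box, 2 leaf. Nearest: P9.

== RESULT ==
2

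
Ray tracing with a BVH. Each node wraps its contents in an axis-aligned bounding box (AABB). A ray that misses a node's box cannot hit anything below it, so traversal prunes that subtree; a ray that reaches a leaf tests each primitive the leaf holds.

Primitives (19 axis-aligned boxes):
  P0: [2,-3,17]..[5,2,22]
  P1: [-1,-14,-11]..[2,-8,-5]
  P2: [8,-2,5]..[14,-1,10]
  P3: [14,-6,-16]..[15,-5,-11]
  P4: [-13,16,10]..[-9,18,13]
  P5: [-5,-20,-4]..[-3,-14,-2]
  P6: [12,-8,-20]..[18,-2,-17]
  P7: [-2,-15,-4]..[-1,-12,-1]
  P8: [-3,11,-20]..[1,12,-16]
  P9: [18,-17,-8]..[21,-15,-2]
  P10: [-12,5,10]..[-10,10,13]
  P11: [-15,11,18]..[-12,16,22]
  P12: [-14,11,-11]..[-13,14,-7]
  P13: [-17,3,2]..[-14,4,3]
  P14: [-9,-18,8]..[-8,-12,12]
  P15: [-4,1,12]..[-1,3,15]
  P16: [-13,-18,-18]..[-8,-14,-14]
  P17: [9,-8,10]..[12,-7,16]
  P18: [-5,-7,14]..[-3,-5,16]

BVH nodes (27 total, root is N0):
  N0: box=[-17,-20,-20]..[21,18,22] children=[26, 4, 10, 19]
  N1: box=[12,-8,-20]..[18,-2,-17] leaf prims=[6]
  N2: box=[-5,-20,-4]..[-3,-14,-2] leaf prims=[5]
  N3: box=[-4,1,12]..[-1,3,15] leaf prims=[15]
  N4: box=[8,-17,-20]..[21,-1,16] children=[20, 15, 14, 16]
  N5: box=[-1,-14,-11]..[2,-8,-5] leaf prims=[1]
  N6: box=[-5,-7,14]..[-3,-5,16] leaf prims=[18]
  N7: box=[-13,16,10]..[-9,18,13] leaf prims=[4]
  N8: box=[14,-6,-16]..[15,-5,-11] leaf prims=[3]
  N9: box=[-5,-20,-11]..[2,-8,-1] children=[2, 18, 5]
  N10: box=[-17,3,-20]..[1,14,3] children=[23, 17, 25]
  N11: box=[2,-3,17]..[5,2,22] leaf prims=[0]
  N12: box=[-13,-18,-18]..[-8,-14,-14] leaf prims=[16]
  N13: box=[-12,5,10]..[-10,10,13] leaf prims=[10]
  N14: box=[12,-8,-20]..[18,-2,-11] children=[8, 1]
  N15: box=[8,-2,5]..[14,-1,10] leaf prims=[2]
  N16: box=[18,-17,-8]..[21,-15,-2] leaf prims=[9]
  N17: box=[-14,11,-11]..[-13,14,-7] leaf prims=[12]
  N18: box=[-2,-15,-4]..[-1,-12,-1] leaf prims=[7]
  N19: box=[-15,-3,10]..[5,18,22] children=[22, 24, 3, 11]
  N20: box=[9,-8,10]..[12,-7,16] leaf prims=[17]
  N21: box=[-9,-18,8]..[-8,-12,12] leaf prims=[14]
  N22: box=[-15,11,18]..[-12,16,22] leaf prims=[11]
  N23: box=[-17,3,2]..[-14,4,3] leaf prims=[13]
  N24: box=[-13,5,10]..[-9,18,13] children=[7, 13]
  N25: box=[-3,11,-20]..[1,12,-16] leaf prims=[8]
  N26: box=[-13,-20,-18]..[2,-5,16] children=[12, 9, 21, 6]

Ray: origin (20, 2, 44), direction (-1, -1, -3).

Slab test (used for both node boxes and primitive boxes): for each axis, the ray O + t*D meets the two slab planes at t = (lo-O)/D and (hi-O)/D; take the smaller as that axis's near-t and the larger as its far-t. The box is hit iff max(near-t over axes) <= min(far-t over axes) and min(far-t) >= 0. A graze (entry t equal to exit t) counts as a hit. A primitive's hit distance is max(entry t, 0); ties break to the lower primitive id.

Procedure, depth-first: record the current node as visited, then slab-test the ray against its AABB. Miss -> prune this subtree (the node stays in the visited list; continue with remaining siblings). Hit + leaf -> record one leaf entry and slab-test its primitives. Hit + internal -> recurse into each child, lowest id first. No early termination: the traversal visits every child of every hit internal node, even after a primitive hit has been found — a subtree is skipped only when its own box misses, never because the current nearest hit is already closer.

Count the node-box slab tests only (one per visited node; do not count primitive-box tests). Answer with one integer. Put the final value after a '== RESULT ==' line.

Walk:
N0 x:[-1,37] y:[-16,22] z:[22/3,64/3] -> hit [22/3,64/3], descend [4, 10, 19, 26]
  N4 x:[-1,12] y:[3,19] z:[28/3,64/3] -> hit [28/3,12], descend [14, 15, 16, 20]
    N14 x:[2,8] y:[4,10] z:[55/3,64/3] -> miss, prune
    N15 x:[6,12] y:[3,4] z:[34/3,13] -> miss, prune
    N16 x:[-1,2] y:[17,19] z:[46/3,52/3] -> miss, prune
    N20 x:[8,11] y:[9,10] z:[28/3,34/3] -> hit [28/3,10] leaf, test {P17@t=28/3}
  N10 x:[19,37] y:[-12,-1] z:[41/3,64/3] -> miss, prune
  N19 x:[15,35] y:[-16,5] z:[22/3,34/3] -> miss, prune
  N26 x:[18,33] y:[7,22] z:[28/3,62/3] -> hit [18,62/3], descend [6, 9, 12, 21]
    N6 x:[23,25] y:[7,9] z:[28/3,10] -> miss, prune
    N9 x:[18,25] y:[10,22] z:[15,55/3] -> hit [18,55/3], descend [2, 5, 18]
      N2 x:[23,25] y:[16,22] z:[46/3,16] -> miss, prune
      N5 x:[18,21] y:[10,16] z:[49/3,55/3] -> miss, prune
      N18 x:[21,22] y:[14,17] z:[15,16] -> miss, prune
    N12 x:[28,33] y:[16,20] z:[58/3,62/3] -> miss, prune
    N21 x:[28,29] y:[14,20] z:[32/3,12] -> miss, prune

Summary -> nodes [0, 4, 14, 15, 16, 20, 10, 19, 26, 6, 9, 2, 5, 18, 12, 21]; box-tests=16; leaf-entries=1; first=P17

== RESULT ==
16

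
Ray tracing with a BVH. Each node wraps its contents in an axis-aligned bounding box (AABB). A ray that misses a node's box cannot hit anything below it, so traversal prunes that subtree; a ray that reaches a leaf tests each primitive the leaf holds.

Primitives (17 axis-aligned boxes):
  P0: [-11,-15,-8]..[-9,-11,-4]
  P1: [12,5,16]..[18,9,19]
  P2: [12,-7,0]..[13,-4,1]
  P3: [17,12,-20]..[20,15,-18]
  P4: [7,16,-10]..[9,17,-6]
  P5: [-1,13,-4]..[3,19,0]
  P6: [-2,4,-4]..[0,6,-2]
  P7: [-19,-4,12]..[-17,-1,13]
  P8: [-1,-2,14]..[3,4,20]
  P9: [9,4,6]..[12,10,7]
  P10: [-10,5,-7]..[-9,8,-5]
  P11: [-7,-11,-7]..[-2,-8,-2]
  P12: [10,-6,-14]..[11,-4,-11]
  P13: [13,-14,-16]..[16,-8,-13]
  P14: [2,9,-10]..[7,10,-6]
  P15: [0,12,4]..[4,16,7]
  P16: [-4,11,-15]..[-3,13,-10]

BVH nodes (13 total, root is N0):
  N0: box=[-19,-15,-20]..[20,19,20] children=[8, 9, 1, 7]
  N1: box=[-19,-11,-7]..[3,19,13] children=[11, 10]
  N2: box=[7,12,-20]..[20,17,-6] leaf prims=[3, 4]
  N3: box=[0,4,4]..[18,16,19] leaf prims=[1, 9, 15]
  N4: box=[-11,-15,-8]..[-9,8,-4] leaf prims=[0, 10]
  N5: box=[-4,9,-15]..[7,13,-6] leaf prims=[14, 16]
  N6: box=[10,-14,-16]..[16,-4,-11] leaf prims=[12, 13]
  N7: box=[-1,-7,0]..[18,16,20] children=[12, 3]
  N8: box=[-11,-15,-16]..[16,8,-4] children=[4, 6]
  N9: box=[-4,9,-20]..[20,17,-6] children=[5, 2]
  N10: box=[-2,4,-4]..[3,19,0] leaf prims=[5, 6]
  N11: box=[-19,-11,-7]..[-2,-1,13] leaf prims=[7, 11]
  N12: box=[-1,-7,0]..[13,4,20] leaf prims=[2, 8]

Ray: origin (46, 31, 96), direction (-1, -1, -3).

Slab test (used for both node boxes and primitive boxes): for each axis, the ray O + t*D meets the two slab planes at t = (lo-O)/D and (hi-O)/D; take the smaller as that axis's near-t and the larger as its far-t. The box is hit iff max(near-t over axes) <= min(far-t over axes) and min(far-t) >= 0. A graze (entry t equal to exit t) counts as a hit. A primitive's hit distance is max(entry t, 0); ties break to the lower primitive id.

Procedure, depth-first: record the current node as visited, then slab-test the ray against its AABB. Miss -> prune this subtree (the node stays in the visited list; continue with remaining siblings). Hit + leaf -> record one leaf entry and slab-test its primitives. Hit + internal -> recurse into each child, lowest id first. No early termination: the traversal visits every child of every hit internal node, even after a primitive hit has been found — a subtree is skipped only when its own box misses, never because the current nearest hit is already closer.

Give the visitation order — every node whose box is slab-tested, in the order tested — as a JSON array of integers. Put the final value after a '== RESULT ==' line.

Trace the traversal:
N0 x:[26,65] y:[12,46] z:[76/3,116/3] -> hit [26,116/3], descend [1, 7, 8, 9]
  N1 x:[43,65] y:[12,42] z:[83/3,103/3] -> miss, prune
  N7 x:[28,47] y:[15,38] z:[76/3,32] -> hit [28,32], descend [3, 12]
    N3 x:[28,46] y:[15,27] z:[77/3,92/3] -> miss, prune
    N12 x:[33,47] y:[27,38] z:[76/3,32] -> miss, prune
  N8 x:[30,57] y:[23,46] z:[100/3,112/3] -> hit [100/3,112/3], descend [4, 6]
    N4 x:[55,57] y:[23,46] z:[100/3,104/3] -> miss, prune
    N6 x:[30,36] y:[35,45] z:[107/3,112/3] -> hit [107/3,36] leaf, test {P12@t=107/3, P13(miss)}
  N9 x:[26,50] y:[14,22] z:[34,116/3] -> miss, prune

order=[0, 1, 7, 3, 12, 8, 4, 6, 9]  |boxes|=9  |leaves|=1  hit=P12

== RESULT ==
[0, 1, 7, 3, 12, 8, 4, 6, 9]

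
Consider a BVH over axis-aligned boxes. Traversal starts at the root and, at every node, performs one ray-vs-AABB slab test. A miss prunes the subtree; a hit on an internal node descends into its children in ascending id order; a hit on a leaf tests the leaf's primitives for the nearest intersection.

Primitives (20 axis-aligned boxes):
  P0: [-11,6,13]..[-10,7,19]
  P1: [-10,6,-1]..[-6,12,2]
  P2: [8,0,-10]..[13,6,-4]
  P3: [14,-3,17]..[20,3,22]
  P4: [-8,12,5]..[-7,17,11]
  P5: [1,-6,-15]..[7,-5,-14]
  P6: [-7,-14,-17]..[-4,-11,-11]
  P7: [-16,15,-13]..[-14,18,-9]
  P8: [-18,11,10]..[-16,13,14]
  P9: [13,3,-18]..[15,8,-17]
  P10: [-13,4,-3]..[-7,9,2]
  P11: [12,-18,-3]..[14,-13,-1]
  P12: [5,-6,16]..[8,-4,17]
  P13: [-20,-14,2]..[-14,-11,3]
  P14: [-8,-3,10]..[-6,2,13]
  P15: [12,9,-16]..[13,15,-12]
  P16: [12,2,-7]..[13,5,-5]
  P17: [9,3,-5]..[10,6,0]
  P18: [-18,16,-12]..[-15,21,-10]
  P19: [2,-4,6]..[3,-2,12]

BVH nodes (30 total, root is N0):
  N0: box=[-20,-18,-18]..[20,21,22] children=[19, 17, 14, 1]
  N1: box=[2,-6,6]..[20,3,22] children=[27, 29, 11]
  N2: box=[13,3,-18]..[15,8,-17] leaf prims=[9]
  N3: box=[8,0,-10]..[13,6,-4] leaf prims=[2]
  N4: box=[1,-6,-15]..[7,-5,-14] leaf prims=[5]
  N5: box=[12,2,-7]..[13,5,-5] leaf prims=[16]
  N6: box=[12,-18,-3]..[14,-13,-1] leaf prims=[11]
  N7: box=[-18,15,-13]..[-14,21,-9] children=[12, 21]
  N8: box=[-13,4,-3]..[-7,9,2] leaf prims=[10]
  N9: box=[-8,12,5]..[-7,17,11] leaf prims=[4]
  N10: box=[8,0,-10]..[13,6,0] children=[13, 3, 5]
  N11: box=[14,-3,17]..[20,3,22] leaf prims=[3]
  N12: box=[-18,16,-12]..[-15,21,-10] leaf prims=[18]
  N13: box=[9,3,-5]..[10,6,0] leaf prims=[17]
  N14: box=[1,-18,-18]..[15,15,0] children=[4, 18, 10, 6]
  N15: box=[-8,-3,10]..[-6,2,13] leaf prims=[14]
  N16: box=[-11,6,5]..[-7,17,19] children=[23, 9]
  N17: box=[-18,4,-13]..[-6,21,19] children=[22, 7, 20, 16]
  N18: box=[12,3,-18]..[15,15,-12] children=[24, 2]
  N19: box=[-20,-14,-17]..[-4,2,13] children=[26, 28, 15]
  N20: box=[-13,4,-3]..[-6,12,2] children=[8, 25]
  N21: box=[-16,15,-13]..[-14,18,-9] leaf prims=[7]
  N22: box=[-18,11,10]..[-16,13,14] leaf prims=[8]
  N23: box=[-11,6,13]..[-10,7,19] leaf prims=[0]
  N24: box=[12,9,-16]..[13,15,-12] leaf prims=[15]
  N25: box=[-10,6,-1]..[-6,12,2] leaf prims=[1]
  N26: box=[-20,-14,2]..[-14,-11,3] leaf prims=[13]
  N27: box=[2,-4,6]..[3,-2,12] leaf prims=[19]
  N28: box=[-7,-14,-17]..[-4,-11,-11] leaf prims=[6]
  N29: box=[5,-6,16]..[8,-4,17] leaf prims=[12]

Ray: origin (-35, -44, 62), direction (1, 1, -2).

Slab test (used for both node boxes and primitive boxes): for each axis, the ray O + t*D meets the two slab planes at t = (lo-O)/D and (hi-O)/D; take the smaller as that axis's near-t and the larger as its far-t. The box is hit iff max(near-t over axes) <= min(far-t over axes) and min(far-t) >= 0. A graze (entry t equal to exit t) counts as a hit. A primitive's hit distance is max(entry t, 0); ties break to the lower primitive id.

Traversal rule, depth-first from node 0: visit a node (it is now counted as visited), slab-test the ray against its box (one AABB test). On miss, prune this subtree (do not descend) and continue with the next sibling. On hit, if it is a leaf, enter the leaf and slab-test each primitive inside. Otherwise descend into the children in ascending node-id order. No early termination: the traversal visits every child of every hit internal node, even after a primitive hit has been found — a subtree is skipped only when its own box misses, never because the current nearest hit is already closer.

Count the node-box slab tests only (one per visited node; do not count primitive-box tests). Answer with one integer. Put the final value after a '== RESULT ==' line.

Trace the traversal:
N0 x:[15,55] y:[26,65] z:[20,40] -> hit [26,40], descend [1, 14, 17, 19]
  N1 x:[37,55] y:[38,47] z:[20,28] -> miss, prune
  N14 x:[36,50] y:[26,59] z:[31,40] -> hit [36,40], descend [4, 6, 10, 18]
    N4 x:[36,42] y:[38,39] z:[38,77/2] -> hit [38,77/2] leaf, test {P5@t=38}
    N6 x:[47,49] y:[26,31] z:[63/2,65/2] -> miss, prune
    N10 x:[43,48] y:[44,50] z:[31,36] -> miss, prune
    N18 x:[47,50] y:[47,59] z:[37,40] -> miss, prune
  N17 x:[17,29] y:[48,65] z:[43/2,75/2] -> miss, prune
  N19 x:[15,31] y:[30,46] z:[49/2,79/2] -> hit [30,31], descend [15, 26, 28]
    N15 x:[27,29] y:[41,46] z:[49/2,26] -> miss, prune
    N26 x:[15,21] y:[30,33] z:[59/2,30] -> miss, prune
    N28 x:[28,31] y:[30,33] z:[73/2,79/2] -> miss, prune

12 AABB tests over nodes [0, 1, 14, 4, 6, 10, 18, 17, 19, 15, 26, 28]; 1 leaf entered; closest P5.

== RESULT ==
12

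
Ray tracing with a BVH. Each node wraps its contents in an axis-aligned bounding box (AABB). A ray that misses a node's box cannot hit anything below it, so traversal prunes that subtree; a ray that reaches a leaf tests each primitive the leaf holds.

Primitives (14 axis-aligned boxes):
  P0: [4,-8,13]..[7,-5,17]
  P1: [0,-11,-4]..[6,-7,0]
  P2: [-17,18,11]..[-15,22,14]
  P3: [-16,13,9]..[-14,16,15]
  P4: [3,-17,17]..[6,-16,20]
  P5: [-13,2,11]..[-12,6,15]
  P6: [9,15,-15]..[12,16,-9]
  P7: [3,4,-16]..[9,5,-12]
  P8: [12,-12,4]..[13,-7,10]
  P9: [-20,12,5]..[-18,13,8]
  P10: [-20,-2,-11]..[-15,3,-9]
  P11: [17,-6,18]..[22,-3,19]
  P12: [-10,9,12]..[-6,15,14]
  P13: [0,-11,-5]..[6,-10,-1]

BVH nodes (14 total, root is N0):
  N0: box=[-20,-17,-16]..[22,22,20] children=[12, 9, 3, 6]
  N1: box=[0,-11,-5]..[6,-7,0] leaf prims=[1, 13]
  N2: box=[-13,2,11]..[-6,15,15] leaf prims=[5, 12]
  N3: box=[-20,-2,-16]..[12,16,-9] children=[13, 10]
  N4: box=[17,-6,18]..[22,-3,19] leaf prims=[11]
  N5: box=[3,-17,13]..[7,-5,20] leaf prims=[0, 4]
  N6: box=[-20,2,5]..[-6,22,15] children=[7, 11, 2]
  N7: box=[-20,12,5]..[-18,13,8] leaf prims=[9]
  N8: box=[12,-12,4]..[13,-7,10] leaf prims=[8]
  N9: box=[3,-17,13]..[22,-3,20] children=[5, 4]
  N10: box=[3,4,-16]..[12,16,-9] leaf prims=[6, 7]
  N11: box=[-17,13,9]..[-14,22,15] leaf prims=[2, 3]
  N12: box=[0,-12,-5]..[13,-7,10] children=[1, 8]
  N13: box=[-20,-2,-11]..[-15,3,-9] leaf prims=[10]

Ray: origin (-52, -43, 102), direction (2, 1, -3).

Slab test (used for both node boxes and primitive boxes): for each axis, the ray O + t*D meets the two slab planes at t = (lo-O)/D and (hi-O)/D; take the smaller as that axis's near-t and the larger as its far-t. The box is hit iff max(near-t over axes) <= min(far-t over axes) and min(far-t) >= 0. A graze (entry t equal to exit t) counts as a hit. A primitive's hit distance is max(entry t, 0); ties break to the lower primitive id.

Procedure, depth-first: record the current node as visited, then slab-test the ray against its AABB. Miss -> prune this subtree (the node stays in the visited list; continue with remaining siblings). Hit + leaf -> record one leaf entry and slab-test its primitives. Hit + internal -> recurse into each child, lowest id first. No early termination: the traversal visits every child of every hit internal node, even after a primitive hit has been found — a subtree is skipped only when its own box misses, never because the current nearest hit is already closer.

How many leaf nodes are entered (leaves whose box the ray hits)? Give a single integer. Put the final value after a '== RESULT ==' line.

Trace the traversal:
N0 x:[16,37] y:[26,65] z:[82/3,118/3] -> hit [82/3,37], descend [3, 6, 9, 12]
  N3 x:[16,32] y:[41,59] z:[37,118/3] -> miss, prune
  N6 x:[16,23] y:[45,65] z:[29,97/3] -> miss, prune
  N9 x:[55/2,37] y:[26,40] z:[82/3,89/3] -> hit [55/2,89/3], descend [4, 5]
    N4 x:[69/2,37] y:[37,40] z:[83/3,28] -> miss, prune
    N5 x:[55/2,59/2] y:[26,38] z:[82/3,89/3] -> hit [55/2,59/2] leaf, test {P0(miss), P4(miss)}
  N12 x:[26,65/2] y:[31,36] z:[92/3,107/3] -> hit [31,65/2], descend [1, 8]
    N1 x:[26,29] y:[32,36] z:[34,107/3] -> miss, prune
    N8 x:[32,65/2] y:[31,36] z:[92/3,98/3] -> hit [32,65/2] leaf, test {P8@t=32}

order=[0, 3, 6, 9, 4, 5, 12, 1, 8]  |boxes|=9  |leaves|=2  hit=P8

== RESULT ==
2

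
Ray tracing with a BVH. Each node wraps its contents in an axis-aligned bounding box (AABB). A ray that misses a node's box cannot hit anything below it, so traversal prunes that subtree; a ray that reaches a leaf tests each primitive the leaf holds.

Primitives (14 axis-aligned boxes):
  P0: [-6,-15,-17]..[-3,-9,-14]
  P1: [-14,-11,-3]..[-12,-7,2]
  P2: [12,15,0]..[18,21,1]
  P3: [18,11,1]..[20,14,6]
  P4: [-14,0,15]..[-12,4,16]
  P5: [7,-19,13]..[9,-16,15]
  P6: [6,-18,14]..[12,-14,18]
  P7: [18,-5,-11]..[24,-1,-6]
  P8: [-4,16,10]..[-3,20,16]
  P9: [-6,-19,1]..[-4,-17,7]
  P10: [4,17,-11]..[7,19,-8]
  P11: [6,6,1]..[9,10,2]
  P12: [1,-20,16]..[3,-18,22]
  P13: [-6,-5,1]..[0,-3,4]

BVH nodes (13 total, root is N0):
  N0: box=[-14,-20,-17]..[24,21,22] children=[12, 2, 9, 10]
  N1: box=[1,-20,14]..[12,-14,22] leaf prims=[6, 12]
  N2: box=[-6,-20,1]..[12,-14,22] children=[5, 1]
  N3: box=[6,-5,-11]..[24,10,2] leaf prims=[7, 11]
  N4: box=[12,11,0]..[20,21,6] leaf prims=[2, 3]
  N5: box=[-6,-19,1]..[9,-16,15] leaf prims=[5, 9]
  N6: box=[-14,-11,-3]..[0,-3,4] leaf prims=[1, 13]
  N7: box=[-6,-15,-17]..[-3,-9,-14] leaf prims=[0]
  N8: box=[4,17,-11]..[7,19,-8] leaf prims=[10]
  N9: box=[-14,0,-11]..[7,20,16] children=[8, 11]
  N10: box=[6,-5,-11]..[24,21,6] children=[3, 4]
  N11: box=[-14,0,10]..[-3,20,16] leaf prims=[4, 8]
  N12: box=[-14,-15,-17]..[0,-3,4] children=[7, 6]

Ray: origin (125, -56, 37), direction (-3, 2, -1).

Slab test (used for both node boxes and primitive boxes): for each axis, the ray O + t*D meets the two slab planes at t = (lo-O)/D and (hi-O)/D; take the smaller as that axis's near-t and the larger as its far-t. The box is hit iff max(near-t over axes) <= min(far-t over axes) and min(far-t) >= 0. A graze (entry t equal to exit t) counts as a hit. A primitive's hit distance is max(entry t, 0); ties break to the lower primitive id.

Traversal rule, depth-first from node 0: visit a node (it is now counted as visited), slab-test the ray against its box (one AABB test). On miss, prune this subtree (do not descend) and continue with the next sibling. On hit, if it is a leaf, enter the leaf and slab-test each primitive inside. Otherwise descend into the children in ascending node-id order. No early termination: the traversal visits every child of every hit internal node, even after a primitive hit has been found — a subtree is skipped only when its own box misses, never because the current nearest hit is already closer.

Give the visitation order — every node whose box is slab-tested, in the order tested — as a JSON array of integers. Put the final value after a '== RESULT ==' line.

Trace the traversal:
N0 x:[101/3,139/3] y:[18,77/2] z:[15,54] -> hit [101/3,77/2], descend [2, 9, 10, 12]
  N2 x:[113/3,131/3] y:[18,21] z:[15,36] -> miss, prune
  N9 x:[118/3,139/3] y:[28,38] z:[21,48] -> miss, prune
  N10 x:[101/3,119/3] y:[51/2,77/2] z:[31,48] -> hit [101/3,77/2], descend [3, 4]
    N3 x:[101/3,119/3] y:[51/2,33] z:[35,48] -> miss, prune
    N4 x:[35,113/3] y:[67/2,77/2] z:[31,37] -> hit [35,37] leaf, test {P2@t=36, P3@t=35}
  N12 x:[125/3,139/3] y:[41/2,53/2] z:[33,54] -> miss, prune

order=[0, 2, 9, 10, 3, 4, 12]  |boxes|=7  |leaves|=1  hit=P3

== RESULT ==
[0, 2, 9, 10, 3, 4, 12]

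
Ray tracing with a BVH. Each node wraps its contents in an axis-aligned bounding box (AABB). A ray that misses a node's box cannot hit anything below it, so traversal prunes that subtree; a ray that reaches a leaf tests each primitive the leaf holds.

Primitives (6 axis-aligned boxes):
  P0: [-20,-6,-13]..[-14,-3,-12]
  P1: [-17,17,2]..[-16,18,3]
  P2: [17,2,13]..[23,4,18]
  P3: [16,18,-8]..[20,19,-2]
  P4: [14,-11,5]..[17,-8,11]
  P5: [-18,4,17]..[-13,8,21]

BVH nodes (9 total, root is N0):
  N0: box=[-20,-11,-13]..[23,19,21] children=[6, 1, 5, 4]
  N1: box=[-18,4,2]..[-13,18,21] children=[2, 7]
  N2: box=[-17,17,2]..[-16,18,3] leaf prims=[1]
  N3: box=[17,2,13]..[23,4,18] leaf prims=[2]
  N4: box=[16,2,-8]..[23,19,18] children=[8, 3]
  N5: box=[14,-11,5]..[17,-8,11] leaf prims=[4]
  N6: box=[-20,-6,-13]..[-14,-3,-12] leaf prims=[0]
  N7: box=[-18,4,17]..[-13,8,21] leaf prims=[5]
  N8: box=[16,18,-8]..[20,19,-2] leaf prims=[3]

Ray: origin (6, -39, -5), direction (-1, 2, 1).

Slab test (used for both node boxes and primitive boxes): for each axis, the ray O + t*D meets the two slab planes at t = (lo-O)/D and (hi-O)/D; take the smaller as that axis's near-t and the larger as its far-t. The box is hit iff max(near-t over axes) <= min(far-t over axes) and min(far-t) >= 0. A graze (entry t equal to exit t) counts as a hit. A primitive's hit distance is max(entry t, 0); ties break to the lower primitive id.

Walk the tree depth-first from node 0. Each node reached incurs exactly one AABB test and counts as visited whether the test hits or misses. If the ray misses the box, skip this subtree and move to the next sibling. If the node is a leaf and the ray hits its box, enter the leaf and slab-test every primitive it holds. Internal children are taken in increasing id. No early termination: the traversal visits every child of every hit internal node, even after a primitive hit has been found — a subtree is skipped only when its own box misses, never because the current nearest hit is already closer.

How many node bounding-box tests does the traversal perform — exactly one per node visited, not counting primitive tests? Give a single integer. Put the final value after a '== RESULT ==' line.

Traverse from the root:
N0 x:[-17,26] y:[14,29] z:[-8,26] -> hit [14,26], descend [1, 4, 5, 6]
  N1 x:[19,24] y:[43/2,57/2] z:[7,26] -> hit [43/2,24], descend [2, 7]
    N2 x:[22,23] y:[28,57/2] z:[7,8] -> miss, prune
    N7 x:[19,24] y:[43/2,47/2] z:[22,26] -> hit [22,47/2] leaf, test {P5@t=22}
  N4 x:[-17,-10] y:[41/2,29] z:[-3,23] -> miss, prune
  N5 x:[-11,-8] y:[14,31/2] z:[10,16] -> miss, prune
  N6 x:[20,26] y:[33/2,18] z:[-8,-7] -> miss, prune

Summary -> nodes [0, 1, 2, 7, 4, 5, 6]; box-tests=7; leaf-entries=1; first=P5

== RESULT ==
7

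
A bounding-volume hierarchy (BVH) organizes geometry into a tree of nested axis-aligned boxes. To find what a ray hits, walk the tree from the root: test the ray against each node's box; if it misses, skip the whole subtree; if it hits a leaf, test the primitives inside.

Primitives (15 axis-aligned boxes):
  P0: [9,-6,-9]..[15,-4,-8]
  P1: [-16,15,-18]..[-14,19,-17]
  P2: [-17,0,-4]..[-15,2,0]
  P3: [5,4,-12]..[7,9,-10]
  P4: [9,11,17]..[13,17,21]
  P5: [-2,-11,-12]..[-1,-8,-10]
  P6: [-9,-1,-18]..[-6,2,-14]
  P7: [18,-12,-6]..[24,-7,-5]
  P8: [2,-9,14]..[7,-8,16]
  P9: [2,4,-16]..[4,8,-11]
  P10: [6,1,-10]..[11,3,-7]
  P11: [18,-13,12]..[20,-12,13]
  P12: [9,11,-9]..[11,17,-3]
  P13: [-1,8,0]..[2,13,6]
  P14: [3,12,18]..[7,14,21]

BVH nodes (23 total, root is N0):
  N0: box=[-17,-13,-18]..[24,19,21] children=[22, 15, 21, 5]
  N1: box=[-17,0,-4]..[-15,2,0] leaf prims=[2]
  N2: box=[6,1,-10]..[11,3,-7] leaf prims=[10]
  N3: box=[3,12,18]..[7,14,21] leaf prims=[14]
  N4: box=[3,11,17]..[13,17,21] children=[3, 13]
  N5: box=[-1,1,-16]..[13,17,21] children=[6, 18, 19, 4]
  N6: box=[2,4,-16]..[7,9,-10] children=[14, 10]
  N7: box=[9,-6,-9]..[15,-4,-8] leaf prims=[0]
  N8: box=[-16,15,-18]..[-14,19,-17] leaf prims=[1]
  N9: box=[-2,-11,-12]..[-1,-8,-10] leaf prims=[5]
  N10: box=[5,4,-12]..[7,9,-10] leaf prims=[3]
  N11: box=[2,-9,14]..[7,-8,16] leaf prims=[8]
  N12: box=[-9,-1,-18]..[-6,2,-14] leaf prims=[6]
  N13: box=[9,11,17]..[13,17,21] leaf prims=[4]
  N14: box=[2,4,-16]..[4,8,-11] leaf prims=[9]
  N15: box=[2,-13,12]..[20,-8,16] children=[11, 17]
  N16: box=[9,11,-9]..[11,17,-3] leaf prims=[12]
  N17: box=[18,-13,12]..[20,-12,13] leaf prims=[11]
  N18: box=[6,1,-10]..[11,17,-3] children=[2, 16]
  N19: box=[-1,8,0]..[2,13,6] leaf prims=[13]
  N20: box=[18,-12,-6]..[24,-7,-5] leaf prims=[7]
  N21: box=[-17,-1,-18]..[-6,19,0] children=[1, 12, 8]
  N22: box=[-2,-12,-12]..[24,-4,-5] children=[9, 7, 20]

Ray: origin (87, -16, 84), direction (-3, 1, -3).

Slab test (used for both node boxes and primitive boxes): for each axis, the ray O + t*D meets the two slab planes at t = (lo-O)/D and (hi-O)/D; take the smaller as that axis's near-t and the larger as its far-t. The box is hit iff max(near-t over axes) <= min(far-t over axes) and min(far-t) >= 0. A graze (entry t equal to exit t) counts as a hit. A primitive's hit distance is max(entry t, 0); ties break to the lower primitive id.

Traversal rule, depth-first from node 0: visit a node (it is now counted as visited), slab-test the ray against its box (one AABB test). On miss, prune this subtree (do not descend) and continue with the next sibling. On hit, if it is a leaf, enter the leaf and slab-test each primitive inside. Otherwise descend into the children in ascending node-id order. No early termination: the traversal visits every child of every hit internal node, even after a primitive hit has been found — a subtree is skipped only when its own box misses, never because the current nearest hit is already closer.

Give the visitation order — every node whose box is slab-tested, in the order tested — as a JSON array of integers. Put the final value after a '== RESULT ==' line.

Traverse from the root:
N0 x:[21,104/3] y:[3,35] z:[21,34] -> hit [21,34], descend [5, 15, 21, 22]
  N5 x:[74/3,88/3] y:[17,33] z:[21,100/3] -> hit [74/3,88/3], descend [4, 6, 18, 19]
    N4 x:[74/3,28] y:[27,33] z:[21,67/3] -> miss, prune
    N6 x:[80/3,85/3] y:[20,25] z:[94/3,100/3] -> miss, prune
    N18 x:[76/3,27] y:[17,33] z:[29,94/3] -> miss, prune
    N19 x:[85/3,88/3] y:[24,29] z:[26,28] -> miss, prune
  N15 x:[67/3,85/3] y:[3,8] z:[68/3,24] -> miss, prune
  N21 x:[31,104/3] y:[15,35] z:[28,34] -> hit [31,34], descend [1, 8, 12]
    N1 x:[34,104/3] y:[16,18] z:[28,88/3] -> miss, prune
    N8 x:[101/3,103/3] y:[31,35] z:[101/3,34] -> hit [101/3,34] leaf, test {P1@t=101/3}
    N12 x:[31,32] y:[15,18] z:[98/3,34] -> miss, prune
  N22 x:[21,89/3] y:[4,12] z:[89/3,32] -> miss, prune

Visited [0, 5, 4, 6, 18, 19, 15, 21, 1, 8, 12, 22]. Tests: 12 box, 1 leaf. Nearest: P1.

== RESULT ==
[0, 5, 4, 6, 18, 19, 15, 21, 1, 8, 12, 22]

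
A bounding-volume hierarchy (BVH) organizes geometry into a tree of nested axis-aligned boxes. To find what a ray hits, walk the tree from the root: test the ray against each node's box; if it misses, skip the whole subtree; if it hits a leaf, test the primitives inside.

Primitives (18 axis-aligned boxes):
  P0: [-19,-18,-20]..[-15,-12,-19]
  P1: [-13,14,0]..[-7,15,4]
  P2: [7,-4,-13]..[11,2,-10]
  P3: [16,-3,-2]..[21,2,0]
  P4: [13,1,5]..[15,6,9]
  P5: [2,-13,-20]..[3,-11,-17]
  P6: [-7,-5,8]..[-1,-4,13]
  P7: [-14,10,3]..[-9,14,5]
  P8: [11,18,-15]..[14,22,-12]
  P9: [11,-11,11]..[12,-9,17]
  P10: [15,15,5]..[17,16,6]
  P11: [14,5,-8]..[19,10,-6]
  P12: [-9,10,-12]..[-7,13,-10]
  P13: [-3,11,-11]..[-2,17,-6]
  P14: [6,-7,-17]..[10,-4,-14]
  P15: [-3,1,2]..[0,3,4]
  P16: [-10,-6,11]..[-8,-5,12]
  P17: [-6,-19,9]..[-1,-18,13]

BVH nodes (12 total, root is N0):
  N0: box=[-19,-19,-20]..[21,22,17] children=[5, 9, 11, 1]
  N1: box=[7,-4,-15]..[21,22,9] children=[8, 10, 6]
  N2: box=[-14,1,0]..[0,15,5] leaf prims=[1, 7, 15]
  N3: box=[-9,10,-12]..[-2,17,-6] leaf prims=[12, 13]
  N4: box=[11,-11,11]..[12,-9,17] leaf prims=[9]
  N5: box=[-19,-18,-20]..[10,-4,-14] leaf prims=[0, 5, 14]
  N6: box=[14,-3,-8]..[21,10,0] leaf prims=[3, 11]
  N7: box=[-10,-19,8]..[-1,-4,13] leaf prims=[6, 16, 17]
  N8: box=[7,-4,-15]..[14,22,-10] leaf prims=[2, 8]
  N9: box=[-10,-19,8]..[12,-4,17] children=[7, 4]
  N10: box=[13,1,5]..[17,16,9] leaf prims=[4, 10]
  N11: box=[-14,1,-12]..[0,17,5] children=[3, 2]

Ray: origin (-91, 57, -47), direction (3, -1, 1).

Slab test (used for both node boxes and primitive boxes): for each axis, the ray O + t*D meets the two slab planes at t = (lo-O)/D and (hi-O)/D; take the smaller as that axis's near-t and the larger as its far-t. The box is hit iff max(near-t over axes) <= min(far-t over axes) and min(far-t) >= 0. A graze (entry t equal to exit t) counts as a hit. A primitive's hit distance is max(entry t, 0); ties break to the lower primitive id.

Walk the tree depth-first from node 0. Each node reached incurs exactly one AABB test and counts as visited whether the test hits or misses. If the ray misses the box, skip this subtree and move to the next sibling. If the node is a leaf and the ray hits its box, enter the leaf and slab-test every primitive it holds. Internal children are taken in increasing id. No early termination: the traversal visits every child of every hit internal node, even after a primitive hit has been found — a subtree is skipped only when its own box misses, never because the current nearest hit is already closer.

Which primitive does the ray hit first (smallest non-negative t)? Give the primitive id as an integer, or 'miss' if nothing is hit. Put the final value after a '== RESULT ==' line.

Trace the traversal:
N0 x:[24,112/3] y:[35,76] z:[27,64] -> hit [35,112/3], descend [1, 5, 9, 11]
  N1 x:[98/3,112/3] y:[35,61] z:[32,56] -> hit [35,112/3], descend [6, 8, 10]
    N6 x:[35,112/3] y:[47,60] z:[39,47] -> miss, prune
    N8 x:[98/3,35] y:[35,61] z:[32,37] -> hit [35,35] leaf, test {P2(miss), P8@t=35}
    N10 x:[104/3,36] y:[41,56] z:[52,56] -> miss, prune
  N5 x:[24,101/3] y:[61,75] z:[27,33] -> miss, prune
  N9 x:[27,103/3] y:[61,76] z:[55,64] -> miss, prune
  N11 x:[77/3,91/3] y:[40,56] z:[35,52] -> miss, prune

order=[0, 1, 6, 8, 10, 5, 9, 11]  |boxes|=8  |leaves|=1  hit=P8

== RESULT ==
8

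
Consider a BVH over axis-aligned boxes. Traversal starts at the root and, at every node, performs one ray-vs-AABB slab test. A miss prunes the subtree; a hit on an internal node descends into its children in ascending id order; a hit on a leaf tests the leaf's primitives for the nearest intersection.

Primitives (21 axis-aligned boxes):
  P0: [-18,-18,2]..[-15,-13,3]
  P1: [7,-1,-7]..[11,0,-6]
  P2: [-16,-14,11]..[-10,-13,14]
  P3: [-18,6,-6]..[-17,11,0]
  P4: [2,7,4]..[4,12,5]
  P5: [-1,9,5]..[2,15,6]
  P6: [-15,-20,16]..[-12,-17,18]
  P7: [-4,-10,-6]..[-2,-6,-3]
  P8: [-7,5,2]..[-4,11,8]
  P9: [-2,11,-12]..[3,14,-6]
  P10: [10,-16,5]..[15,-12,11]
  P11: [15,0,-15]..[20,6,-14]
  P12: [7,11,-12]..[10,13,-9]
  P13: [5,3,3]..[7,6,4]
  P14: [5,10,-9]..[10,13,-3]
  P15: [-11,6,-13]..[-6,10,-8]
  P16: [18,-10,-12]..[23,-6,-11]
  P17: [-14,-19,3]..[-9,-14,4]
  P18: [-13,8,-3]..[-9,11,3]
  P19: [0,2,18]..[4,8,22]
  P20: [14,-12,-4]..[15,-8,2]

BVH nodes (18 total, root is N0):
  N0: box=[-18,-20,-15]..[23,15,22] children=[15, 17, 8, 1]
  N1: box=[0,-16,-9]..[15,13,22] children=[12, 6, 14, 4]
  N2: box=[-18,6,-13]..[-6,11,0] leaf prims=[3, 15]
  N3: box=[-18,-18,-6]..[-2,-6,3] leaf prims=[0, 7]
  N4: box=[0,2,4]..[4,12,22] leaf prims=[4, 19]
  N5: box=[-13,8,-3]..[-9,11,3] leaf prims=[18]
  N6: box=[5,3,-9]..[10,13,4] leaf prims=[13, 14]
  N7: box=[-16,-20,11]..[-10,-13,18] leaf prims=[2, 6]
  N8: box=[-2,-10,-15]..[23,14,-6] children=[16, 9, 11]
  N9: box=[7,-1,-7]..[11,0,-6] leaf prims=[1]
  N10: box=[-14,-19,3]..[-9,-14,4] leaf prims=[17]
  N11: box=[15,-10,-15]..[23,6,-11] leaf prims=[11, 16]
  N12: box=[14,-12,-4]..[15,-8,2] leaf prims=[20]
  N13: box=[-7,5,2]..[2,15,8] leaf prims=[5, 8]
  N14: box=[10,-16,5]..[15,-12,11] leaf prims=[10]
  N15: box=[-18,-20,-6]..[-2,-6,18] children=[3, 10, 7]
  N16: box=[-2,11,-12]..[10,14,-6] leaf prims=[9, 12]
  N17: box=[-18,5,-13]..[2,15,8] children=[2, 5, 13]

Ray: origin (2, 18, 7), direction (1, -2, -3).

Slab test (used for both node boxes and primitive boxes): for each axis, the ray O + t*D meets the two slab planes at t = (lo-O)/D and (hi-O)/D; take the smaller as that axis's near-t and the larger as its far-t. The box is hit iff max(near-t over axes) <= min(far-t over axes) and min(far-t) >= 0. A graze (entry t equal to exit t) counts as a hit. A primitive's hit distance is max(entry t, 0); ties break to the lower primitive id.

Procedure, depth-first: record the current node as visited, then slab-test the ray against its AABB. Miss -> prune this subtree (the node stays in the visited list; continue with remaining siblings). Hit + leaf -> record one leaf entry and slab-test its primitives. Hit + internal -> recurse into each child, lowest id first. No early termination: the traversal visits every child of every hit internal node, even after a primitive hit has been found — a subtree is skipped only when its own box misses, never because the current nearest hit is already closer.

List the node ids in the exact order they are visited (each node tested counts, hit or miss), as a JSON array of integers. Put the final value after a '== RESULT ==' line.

Traverse from the root:
N0 x:[-20,21] y:[3/2,19] z:[-5,22/3] -> hit [3/2,22/3], descend [1, 8, 15, 17]
  N1 x:[-2,13] y:[5/2,17] z:[-5,16/3] -> hit [5/2,16/3], descend [4, 6, 12, 14]
    N4 x:[-2,2] y:[3,8] z:[-5,1] -> miss, prune
    N6 x:[3,8] y:[5/2,15/2] z:[1,16/3] -> hit [3,16/3] leaf, test {P13(miss), P14@t=10/3}
    N12 x:[12,13] y:[13,15] z:[5/3,11/3] -> miss, prune
    N14 x:[8,13] y:[15,17] z:[-4/3,2/3] -> miss, prune
  N8 x:[-4,21] y:[2,14] z:[13/3,22/3] -> hit [13/3,22/3], descend [9, 11, 16]
    N9 x:[5,9] y:[9,19/2] z:[13/3,14/3] -> miss, prune
    N11 x:[13,21] y:[6,14] z:[6,22/3] -> miss, prune
    N16 x:[-4,8] y:[2,7/2] z:[13/3,19/3] -> miss, prune
  N15 x:[-20,-4] y:[12,19] z:[-11/3,13/3] -> miss, prune
  N17 x:[-20,0] y:[3/2,13/2] z:[-1/3,20/3] -> miss, prune

12 AABB tests over nodes [0, 1, 4, 6, 12, 14, 8, 9, 11, 16, 15, 17]; 1 leaf entered; closest P14.

== RESULT ==
[0, 1, 4, 6, 12, 14, 8, 9, 11, 16, 15, 17]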